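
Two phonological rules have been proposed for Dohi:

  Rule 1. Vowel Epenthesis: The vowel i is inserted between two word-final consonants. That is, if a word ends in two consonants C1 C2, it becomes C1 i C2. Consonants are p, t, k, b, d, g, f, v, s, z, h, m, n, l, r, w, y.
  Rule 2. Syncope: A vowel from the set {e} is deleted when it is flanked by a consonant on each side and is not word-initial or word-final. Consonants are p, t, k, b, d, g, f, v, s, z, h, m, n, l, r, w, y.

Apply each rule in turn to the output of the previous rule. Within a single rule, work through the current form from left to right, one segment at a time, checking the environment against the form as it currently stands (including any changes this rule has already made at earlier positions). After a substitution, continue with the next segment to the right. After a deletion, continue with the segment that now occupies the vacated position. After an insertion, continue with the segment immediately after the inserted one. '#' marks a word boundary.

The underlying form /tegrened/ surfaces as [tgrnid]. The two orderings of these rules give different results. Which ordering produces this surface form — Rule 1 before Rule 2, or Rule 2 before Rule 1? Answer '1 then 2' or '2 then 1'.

Order 1 then 2:
  1 Vowel Epenthesis: no change — [tegrened]
  2 Syncope: [tegrened] → [tgrnd]
  result: [tgrnd]
Order 2 then 1:
  2 Syncope: [tegrened] → [tgrnd]
  1 Vowel Epenthesis: [tgrnd] → [tgrnid]
  result: [tgrnid]

2 then 1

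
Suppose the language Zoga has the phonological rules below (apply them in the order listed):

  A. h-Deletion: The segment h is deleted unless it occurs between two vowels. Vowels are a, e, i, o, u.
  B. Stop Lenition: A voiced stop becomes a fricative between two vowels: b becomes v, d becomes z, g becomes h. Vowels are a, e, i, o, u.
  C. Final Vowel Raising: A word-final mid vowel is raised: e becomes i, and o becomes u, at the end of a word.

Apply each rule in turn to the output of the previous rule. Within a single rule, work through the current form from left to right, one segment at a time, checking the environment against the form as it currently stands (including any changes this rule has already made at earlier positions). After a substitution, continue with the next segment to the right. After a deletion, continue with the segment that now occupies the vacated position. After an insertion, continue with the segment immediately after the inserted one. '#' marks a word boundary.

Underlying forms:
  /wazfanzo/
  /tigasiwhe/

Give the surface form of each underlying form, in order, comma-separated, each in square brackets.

/wazfanzo/:
  A h-Deletion: no change — [wazfanzo]
  B Stop Lenition: no change — [wazfanzo]
  C Final Vowel Raising: [wazfanzo] → [wazfanzu]
/tigasiwhe/:
  A h-Deletion: [tigasiwhe] → [tigasiwe]
  B Stop Lenition: [tigasiwe] → [tihasiwe]
  C Final Vowel Raising: [tihasiwe] → [tihasiwi]

[wazfanzu], [tihasiwi]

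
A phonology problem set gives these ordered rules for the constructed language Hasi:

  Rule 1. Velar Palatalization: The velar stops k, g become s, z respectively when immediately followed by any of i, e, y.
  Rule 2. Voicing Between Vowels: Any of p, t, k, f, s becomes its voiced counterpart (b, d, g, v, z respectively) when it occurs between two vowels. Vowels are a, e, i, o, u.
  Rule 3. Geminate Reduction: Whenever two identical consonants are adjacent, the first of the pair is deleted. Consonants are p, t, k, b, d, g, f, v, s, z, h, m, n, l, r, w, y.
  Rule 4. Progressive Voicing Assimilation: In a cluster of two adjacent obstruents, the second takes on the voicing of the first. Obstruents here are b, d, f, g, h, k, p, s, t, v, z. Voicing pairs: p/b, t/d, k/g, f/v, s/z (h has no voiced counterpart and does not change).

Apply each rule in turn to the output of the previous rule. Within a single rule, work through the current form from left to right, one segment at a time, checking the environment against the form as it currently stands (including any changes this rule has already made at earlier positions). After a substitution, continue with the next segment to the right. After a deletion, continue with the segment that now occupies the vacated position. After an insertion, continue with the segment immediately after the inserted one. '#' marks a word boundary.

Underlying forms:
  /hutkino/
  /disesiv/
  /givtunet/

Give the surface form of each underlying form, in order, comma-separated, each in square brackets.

/hutkino/:
  Rule 1 Velar Palatalization: [hutkino] → [hutsino]
  Rule 2 Voicing Between Vowels: no change — [hutsino]
  Rule 3 Geminate Reduction: no change — [hutsino]
  Rule 4 Progressive Voicing Assimilation: no change — [hutsino]
/disesiv/:
  Rule 1 Velar Palatalization: no change — [disesiv]
  Rule 2 Voicing Between Vowels: [disesiv] → [dizeziv]
  Rule 3 Geminate Reduction: no change — [dizeziv]
  Rule 4 Progressive Voicing Assimilation: no change — [dizeziv]
/givtunet/:
  Rule 1 Velar Palatalization: [givtunet] → [zivtunet]
  Rule 2 Voicing Between Vowels: no change — [zivtunet]
  Rule 3 Geminate Reduction: no change — [zivtunet]
  Rule 4 Progressive Voicing Assimilation: [zivtunet] → [zivdunet]

[hutsino], [dizeziv], [zivdunet]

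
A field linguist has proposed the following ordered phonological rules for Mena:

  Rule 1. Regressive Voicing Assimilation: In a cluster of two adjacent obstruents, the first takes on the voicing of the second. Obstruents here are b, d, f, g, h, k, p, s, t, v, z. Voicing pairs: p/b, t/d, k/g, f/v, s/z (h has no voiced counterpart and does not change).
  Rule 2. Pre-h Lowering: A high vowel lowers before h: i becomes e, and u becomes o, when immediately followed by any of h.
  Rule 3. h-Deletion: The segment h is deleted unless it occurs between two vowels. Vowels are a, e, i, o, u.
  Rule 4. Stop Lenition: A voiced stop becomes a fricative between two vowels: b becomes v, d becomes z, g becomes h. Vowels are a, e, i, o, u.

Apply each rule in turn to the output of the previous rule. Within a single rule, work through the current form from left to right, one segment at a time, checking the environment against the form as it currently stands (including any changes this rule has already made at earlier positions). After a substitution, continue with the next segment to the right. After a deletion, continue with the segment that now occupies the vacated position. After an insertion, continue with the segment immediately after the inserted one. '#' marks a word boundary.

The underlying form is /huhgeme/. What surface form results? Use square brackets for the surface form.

Rule 1 Regressive Voicing Assimilation: no change — [huhgeme]
Rule 2 Pre-h Lowering: [huhgeme] → [hohgeme]
Rule 3 h-Deletion: [hohgeme] → [ogeme]
Rule 4 Stop Lenition: [ogeme] → [oheme]

[oheme]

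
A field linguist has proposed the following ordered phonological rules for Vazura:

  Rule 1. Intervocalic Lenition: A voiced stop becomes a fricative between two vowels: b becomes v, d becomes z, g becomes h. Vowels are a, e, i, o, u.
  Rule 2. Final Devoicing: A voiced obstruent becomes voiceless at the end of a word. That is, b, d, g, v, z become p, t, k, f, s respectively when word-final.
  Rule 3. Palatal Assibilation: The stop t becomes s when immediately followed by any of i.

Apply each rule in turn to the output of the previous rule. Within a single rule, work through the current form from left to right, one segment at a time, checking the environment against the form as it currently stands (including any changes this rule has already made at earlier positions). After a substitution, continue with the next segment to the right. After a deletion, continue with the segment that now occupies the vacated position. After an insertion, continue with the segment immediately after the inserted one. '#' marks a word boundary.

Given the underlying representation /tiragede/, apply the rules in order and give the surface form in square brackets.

[siraheze]

Rule 1 Intervocalic Lenition: [tiragede] → [tiraheze]
Rule 2 Final Devoicing: no change — [tiraheze]
Rule 3 Palatal Assibilation: [tiraheze] → [siraheze]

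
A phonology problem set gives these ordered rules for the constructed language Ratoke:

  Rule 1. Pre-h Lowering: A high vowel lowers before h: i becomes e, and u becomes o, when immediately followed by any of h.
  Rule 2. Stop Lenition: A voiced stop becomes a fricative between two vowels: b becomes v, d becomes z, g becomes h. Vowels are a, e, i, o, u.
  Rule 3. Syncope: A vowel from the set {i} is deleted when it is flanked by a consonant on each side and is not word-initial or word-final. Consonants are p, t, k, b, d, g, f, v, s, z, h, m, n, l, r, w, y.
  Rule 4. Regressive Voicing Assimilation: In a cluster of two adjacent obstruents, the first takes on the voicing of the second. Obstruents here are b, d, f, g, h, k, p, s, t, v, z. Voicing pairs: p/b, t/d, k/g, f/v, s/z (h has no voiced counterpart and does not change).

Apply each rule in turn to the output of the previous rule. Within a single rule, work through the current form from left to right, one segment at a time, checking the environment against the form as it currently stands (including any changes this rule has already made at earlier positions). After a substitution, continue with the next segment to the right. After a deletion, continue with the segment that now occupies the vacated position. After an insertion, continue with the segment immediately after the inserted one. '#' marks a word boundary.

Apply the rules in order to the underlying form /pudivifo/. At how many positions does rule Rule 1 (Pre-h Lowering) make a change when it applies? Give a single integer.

0

Rule 1 Pre-h Lowering: no change — [pudivifo]
Rule 2 Stop Lenition: [pudivifo] → [puzivifo]
Rule 3 Syncope: [puzivifo] → [puzvfo]
Rule 4 Regressive Voicing Assimilation: [puzvfo] → [puzffo]
Rule Rule 1 changed 0 position(s).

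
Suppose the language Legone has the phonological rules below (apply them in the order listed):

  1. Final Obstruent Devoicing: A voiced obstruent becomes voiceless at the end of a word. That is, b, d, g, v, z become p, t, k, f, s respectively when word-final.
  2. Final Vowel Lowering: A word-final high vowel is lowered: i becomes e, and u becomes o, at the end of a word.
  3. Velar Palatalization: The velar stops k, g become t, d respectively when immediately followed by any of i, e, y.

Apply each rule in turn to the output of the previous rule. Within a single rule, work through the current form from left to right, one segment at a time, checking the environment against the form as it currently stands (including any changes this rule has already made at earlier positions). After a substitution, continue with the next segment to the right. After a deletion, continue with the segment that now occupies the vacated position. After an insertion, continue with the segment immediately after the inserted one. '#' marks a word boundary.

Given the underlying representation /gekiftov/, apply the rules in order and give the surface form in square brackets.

[detiftof]

1 Final Obstruent Devoicing: [gekiftov] → [gekiftof]
2 Final Vowel Lowering: no change — [gekiftof]
3 Velar Palatalization: [gekiftof] → [detiftof]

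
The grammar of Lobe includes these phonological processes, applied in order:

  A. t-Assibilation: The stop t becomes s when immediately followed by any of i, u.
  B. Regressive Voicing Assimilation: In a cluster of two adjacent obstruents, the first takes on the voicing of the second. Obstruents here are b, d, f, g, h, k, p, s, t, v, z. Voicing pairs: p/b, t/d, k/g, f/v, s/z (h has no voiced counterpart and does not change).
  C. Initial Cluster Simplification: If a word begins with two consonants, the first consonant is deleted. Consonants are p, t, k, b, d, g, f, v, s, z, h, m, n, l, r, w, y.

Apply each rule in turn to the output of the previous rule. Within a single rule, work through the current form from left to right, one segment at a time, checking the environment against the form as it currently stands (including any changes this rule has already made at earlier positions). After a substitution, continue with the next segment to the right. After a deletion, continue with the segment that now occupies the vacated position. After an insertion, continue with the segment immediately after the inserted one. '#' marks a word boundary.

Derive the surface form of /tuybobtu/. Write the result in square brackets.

[suybopsu]

A t-Assibilation: [tuybobtu] → [suybobsu]
B Regressive Voicing Assimilation: [suybobsu] → [suybopsu]
C Initial Cluster Simplification: no change — [suybopsu]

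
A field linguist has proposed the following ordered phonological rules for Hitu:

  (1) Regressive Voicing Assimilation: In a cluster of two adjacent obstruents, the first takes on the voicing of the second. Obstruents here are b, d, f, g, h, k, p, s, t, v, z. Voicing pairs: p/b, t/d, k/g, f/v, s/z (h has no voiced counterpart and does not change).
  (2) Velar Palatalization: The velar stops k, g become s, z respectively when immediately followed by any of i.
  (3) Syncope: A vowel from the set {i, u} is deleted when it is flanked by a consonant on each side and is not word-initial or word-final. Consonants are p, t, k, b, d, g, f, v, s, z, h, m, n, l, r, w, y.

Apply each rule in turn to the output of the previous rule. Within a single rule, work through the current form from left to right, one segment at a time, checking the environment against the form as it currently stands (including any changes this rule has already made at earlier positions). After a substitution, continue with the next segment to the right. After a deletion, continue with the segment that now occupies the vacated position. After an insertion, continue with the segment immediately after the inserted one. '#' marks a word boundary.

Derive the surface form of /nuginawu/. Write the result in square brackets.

(1) Regressive Voicing Assimilation: no change — [nuginawu]
(2) Velar Palatalization: [nuginawu] → [nuzinawu]
(3) Syncope: [nuzinawu] → [nznawu]

[nznawu]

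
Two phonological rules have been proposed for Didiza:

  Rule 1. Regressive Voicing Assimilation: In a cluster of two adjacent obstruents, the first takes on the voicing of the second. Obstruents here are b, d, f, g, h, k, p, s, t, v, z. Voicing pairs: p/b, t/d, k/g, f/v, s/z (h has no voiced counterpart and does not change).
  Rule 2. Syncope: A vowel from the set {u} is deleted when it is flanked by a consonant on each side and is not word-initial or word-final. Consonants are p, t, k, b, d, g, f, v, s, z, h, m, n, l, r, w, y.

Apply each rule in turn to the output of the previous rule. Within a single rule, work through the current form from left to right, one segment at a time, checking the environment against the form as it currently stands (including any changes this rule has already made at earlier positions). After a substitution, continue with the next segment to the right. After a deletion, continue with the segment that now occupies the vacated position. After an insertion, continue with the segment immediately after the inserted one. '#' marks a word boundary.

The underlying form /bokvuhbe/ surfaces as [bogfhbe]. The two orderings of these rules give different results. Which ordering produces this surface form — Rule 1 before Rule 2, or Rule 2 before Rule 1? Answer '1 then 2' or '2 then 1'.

2 then 1

Order 1 then 2:
  1 Regressive Voicing Assimilation: [bokvuhbe] → [bogvuhbe]
  2 Syncope: [bogvuhbe] → [bogvhbe]
  result: [bogvhbe]
Order 2 then 1:
  2 Syncope: [bokvuhbe] → [bokvhbe]
  1 Regressive Voicing Assimilation: [bokvhbe] → [bogfhbe]
  result: [bogfhbe]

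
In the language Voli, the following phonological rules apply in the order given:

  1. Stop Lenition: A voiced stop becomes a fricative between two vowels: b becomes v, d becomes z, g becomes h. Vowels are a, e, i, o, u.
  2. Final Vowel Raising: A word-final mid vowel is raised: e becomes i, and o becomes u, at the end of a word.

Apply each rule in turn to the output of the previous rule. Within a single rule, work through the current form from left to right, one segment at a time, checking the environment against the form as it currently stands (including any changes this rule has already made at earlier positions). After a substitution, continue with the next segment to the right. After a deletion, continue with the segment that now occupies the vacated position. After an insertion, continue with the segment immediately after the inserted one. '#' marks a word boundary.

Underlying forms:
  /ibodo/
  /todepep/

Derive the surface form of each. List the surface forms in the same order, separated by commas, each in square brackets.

/ibodo/:
  1 Stop Lenition: [ibodo] → [ivozo]
  2 Final Vowel Raising: [ivozo] → [ivozu]
/todepep/:
  1 Stop Lenition: [todepep] → [tozepep]
  2 Final Vowel Raising: no change — [tozepep]

[ivozu], [tozepep]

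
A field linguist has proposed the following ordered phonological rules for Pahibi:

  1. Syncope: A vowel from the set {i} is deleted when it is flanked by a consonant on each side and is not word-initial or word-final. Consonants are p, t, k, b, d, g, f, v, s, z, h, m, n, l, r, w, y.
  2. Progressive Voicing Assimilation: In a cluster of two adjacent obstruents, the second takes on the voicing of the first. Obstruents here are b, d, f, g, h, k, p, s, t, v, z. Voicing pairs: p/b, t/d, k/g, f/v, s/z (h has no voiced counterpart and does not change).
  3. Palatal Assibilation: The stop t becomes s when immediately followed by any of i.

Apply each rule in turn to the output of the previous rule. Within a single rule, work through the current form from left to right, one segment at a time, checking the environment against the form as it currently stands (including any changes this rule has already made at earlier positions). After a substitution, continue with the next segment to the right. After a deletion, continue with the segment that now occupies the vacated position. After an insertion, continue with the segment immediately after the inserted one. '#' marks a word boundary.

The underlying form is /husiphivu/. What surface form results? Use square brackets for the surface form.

1 Syncope: [husiphivu] → [husphvu]
2 Progressive Voicing Assimilation: [husphvu] → [husphfu]
3 Palatal Assibilation: no change — [husphfu]

[husphfu]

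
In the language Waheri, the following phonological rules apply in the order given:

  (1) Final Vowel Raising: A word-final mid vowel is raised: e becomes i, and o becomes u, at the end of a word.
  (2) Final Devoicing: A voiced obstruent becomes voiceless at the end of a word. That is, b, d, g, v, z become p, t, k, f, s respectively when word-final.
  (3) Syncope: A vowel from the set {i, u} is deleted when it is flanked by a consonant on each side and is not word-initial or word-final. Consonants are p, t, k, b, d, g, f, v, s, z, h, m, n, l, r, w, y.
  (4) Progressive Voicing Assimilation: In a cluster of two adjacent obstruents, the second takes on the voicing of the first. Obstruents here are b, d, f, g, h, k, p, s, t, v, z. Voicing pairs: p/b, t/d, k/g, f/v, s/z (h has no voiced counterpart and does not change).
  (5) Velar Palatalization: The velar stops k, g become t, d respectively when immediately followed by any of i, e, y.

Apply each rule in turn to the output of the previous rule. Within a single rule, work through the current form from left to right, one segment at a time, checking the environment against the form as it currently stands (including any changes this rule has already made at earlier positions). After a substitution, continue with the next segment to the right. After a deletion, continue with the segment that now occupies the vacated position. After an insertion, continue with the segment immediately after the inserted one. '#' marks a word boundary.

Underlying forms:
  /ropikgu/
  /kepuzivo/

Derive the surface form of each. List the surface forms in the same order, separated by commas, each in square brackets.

/ropikgu/:
  (1) Final Vowel Raising: no change — [ropikgu]
  (2) Final Devoicing: no change — [ropikgu]
  (3) Syncope: [ropikgu] → [ropkgu]
  (4) Progressive Voicing Assimilation: [ropkgu] → [ropkku]
  (5) Velar Palatalization: no change — [ropkku]
/kepuzivo/:
  (1) Final Vowel Raising: [kepuzivo] → [kepuzivu]
  (2) Final Devoicing: no change — [kepuzivu]
  (3) Syncope: [kepuzivu] → [kepzvu]
  (4) Progressive Voicing Assimilation: [kepzvu] → [kepsfu]
  (5) Velar Palatalization: [kepsfu] → [tepsfu]

[ropkku], [tepsfu]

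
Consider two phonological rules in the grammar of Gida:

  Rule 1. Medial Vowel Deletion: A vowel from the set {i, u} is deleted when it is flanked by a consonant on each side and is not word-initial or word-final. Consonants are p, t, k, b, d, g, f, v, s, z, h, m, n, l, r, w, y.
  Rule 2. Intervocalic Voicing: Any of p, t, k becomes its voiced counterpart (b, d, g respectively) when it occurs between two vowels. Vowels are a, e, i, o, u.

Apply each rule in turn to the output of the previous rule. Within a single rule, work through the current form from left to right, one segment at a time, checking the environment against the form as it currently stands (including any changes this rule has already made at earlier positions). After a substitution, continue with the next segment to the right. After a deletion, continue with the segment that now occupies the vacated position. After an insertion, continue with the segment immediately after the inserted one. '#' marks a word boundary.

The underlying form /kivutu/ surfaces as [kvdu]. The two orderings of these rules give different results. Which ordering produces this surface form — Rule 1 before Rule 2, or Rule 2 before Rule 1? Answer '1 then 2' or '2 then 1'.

2 then 1

Order 1 then 2:
  1 Medial Vowel Deletion: [kivutu] → [kvtu]
  2 Intervocalic Voicing: no change — [kvtu]
  result: [kvtu]
Order 2 then 1:
  2 Intervocalic Voicing: [kivutu] → [kivudu]
  1 Medial Vowel Deletion: [kivudu] → [kvdu]
  result: [kvdu]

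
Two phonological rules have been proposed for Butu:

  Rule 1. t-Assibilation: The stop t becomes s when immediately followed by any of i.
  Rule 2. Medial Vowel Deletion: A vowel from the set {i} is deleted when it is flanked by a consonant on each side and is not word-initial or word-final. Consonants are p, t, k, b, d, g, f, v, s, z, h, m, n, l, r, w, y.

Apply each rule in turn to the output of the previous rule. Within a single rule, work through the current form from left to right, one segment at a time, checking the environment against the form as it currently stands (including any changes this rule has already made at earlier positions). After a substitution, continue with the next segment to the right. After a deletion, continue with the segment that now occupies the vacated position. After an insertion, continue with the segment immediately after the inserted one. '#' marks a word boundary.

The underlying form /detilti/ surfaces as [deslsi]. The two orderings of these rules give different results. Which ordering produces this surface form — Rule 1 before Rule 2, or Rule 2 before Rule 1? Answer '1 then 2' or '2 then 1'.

Order 1 then 2:
  1 t-Assibilation: [detilti] → [desilsi]
  2 Medial Vowel Deletion: [desilsi] → [deslsi]
  result: [deslsi]
Order 2 then 1:
  2 Medial Vowel Deletion: [detilti] → [detlti]
  1 t-Assibilation: [detlti] → [detlsi]
  result: [detlsi]

1 then 2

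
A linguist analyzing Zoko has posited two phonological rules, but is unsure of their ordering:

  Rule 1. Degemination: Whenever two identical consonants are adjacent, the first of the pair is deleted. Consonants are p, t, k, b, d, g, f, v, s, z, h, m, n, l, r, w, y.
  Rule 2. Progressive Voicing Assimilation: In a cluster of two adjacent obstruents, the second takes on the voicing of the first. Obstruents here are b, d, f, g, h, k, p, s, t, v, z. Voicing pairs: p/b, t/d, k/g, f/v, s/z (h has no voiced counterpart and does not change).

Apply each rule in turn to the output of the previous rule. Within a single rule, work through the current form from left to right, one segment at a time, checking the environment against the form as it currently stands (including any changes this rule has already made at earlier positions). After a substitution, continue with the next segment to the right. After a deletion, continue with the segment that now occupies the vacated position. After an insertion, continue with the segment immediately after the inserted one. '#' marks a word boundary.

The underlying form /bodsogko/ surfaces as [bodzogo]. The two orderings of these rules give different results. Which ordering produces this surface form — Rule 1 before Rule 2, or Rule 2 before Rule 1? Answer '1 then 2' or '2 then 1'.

Order 1 then 2:
  1 Degemination: no change — [bodsogko]
  2 Progressive Voicing Assimilation: [bodsogko] → [bodzoggo]
  result: [bodzoggo]
Order 2 then 1:
  2 Progressive Voicing Assimilation: [bodsogko] → [bodzoggo]
  1 Degemination: [bodzoggo] → [bodzogo]
  result: [bodzogo]

2 then 1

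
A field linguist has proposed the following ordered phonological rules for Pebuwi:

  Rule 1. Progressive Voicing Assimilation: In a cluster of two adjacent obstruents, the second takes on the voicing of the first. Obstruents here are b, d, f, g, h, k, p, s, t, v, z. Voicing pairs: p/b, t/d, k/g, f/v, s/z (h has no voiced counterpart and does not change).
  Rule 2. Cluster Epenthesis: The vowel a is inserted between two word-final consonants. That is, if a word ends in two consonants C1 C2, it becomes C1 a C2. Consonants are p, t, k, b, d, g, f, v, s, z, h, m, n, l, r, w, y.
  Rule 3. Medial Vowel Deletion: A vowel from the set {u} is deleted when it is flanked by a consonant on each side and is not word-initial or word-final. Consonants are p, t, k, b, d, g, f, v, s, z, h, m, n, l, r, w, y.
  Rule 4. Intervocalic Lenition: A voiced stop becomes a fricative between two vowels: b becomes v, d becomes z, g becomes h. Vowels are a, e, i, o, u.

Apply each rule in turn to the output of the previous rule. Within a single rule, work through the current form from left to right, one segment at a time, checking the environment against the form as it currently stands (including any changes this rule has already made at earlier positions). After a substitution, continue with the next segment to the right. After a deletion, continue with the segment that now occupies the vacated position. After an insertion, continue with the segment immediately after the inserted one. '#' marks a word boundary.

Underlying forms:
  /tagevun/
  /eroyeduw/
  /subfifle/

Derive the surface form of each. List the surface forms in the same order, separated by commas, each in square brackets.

/tagevun/:
  Rule 1 Progressive Voicing Assimilation: no change — [tagevun]
  Rule 2 Cluster Epenthesis: no change — [tagevun]
  Rule 3 Medial Vowel Deletion: [tagevun] → [tagevn]
  Rule 4 Intervocalic Lenition: [tagevn] → [tahevn]
/eroyeduw/:
  Rule 1 Progressive Voicing Assimilation: no change — [eroyeduw]
  Rule 2 Cluster Epenthesis: no change — [eroyeduw]
  Rule 3 Medial Vowel Deletion: [eroyeduw] → [eroyedw]
  Rule 4 Intervocalic Lenition: no change — [eroyedw]
/subfifle/:
  Rule 1 Progressive Voicing Assimilation: [subfifle] → [subvifle]
  Rule 2 Cluster Epenthesis: no change — [subvifle]
  Rule 3 Medial Vowel Deletion: [subvifle] → [sbvifle]
  Rule 4 Intervocalic Lenition: no change — [sbvifle]

[tahevn], [eroyedw], [sbvifle]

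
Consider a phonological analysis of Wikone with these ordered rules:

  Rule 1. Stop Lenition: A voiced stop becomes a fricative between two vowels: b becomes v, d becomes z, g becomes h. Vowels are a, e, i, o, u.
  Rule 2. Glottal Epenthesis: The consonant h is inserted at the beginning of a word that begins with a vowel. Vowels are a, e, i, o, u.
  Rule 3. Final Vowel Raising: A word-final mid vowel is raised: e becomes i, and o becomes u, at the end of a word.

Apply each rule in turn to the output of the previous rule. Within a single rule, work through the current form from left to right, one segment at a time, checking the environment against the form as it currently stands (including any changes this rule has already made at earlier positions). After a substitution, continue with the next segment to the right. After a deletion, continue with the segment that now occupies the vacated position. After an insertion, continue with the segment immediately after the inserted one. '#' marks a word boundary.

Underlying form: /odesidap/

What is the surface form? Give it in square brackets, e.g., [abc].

[hozesizap]

Rule 1 Stop Lenition: [odesidap] → [ozesizap]
Rule 2 Glottal Epenthesis: [ozesizap] → [hozesizap]
Rule 3 Final Vowel Raising: no change — [hozesizap]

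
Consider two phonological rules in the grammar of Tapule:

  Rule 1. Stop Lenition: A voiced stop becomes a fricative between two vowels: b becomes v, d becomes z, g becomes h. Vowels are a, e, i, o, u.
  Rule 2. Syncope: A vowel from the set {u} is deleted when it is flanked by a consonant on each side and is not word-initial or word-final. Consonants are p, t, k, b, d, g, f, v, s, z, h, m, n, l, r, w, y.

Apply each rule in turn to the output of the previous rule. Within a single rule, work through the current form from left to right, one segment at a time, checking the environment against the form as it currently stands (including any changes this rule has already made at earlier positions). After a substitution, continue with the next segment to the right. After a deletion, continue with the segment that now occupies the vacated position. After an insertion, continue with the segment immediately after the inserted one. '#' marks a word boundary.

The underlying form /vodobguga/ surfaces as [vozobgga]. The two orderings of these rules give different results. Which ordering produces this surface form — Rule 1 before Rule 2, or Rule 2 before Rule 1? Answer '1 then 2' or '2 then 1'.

2 then 1

Order 1 then 2:
  1 Stop Lenition: [vodobguga] → [vozobguha]
  2 Syncope: [vozobguha] → [vozobgha]
  result: [vozobgha]
Order 2 then 1:
  2 Syncope: [vodobguga] → [vodobgga]
  1 Stop Lenition: [vodobgga] → [vozobgga]
  result: [vozobgga]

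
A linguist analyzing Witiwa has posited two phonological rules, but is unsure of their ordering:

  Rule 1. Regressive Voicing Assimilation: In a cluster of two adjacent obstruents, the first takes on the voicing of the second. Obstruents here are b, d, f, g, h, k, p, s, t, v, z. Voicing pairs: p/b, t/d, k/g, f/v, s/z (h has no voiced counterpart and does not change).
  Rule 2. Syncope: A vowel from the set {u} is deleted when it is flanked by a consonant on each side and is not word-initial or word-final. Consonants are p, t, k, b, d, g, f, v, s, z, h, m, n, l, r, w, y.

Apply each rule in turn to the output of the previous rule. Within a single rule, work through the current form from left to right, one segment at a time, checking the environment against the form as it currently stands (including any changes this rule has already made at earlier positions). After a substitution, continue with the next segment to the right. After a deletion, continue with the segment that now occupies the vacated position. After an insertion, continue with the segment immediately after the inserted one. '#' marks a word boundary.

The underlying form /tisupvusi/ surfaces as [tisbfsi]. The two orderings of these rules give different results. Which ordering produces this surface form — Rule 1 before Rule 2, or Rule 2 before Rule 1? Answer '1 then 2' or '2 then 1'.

2 then 1

Order 1 then 2:
  1 Regressive Voicing Assimilation: [tisupvusi] → [tisubvusi]
  2 Syncope: [tisubvusi] → [tisbvsi]
  result: [tisbvsi]
Order 2 then 1:
  2 Syncope: [tisupvusi] → [tispvsi]
  1 Regressive Voicing Assimilation: [tispvsi] → [tisbfsi]
  result: [tisbfsi]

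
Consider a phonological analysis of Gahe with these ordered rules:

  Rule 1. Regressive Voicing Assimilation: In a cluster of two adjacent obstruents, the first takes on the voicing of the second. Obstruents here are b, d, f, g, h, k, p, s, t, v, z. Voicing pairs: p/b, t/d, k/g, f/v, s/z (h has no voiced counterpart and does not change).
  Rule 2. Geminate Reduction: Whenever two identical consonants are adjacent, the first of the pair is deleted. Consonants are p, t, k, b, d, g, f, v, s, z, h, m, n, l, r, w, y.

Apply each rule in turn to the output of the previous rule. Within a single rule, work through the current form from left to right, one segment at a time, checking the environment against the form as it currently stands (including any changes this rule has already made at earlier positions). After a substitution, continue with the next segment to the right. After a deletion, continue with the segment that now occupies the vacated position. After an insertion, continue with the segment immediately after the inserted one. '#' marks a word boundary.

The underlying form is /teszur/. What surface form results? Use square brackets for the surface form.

[tezur]

Rule 1 Regressive Voicing Assimilation: [teszur] → [tezzur]
Rule 2 Geminate Reduction: [tezzur] → [tezur]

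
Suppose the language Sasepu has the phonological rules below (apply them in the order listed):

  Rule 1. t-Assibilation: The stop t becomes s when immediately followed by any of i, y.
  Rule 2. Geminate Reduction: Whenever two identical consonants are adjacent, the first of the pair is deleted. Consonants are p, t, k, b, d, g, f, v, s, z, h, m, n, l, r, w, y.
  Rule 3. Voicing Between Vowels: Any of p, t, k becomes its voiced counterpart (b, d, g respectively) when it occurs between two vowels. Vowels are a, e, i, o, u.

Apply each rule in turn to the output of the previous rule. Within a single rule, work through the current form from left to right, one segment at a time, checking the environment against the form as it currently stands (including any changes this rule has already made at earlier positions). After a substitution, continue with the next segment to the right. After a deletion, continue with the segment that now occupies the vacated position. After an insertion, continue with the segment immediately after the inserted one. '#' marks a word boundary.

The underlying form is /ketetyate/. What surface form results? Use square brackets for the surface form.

Rule 1 t-Assibilation: [ketetyate] → [ketesyate]
Rule 2 Geminate Reduction: no change — [ketesyate]
Rule 3 Voicing Between Vowels: [ketesyate] → [kedesyade]

[kedesyade]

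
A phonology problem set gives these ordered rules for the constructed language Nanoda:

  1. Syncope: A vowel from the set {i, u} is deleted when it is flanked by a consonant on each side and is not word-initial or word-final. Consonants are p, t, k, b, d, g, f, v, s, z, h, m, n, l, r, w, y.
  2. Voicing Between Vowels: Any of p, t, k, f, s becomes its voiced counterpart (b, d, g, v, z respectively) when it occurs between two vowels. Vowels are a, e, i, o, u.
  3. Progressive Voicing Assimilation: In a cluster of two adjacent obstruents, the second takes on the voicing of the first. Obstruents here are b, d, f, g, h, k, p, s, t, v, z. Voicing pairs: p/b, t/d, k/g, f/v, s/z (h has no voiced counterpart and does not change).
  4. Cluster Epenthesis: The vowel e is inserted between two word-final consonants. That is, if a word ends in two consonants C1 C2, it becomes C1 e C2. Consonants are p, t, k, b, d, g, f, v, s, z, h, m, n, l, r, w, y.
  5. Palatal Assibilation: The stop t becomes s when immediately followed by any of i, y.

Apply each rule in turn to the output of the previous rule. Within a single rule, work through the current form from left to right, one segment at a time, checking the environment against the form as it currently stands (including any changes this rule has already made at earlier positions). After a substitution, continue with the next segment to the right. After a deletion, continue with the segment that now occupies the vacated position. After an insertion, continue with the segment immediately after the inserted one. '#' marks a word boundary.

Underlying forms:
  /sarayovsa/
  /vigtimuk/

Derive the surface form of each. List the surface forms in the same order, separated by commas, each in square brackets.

[sarayovza], [vgdmek]

/sarayovsa/:
  1 Syncope: no change — [sarayovsa]
  2 Voicing Between Vowels: no change — [sarayovsa]
  3 Progressive Voicing Assimilation: [sarayovsa] → [sarayovza]
  4 Cluster Epenthesis: no change — [sarayovza]
  5 Palatal Assibilation: no change — [sarayovza]
/vigtimuk/:
  1 Syncope: [vigtimuk] → [vgtmk]
  2 Voicing Between Vowels: no change — [vgtmk]
  3 Progressive Voicing Assimilation: [vgtmk] → [vgdmk]
  4 Cluster Epenthesis: [vgdmk] → [vgdmek]
  5 Palatal Assibilation: no change — [vgdmek]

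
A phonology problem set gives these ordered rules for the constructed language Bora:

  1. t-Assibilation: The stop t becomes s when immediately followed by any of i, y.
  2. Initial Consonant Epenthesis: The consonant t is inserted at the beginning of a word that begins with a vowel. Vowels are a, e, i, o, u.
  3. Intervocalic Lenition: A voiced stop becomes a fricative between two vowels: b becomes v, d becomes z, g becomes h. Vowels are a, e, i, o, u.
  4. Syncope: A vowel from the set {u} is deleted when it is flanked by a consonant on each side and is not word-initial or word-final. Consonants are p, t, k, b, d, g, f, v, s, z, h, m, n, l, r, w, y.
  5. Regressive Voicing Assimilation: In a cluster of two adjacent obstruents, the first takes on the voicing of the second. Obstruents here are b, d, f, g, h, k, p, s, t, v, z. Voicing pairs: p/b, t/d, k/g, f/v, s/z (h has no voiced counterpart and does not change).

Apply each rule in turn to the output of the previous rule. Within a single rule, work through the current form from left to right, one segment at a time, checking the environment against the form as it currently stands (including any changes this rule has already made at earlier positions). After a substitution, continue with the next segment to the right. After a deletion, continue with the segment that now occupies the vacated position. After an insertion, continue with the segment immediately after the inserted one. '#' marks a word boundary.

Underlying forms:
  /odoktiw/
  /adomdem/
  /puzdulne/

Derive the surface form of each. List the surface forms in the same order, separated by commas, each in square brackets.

/odoktiw/:
  1 t-Assibilation: [odoktiw] → [odoksiw]
  2 Initial Consonant Epenthesis: [odoksiw] → [todoksiw]
  3 Intervocalic Lenition: [todoksiw] → [tozoksiw]
  4 Syncope: no change — [tozoksiw]
  5 Regressive Voicing Assimilation: no change — [tozoksiw]
/adomdem/:
  1 t-Assibilation: no change — [adomdem]
  2 Initial Consonant Epenthesis: [adomdem] → [tadomdem]
  3 Intervocalic Lenition: [tadomdem] → [tazomdem]
  4 Syncope: no change — [tazomdem]
  5 Regressive Voicing Assimilation: no change — [tazomdem]
/puzdulne/:
  1 t-Assibilation: no change — [puzdulne]
  2 Initial Consonant Epenthesis: no change — [puzdulne]
  3 Intervocalic Lenition: no change — [puzdulne]
  4 Syncope: [puzdulne] → [pzdlne]
  5 Regressive Voicing Assimilation: [pzdlne] → [bzdlne]

[tozoksiw], [tazomdem], [bzdlne]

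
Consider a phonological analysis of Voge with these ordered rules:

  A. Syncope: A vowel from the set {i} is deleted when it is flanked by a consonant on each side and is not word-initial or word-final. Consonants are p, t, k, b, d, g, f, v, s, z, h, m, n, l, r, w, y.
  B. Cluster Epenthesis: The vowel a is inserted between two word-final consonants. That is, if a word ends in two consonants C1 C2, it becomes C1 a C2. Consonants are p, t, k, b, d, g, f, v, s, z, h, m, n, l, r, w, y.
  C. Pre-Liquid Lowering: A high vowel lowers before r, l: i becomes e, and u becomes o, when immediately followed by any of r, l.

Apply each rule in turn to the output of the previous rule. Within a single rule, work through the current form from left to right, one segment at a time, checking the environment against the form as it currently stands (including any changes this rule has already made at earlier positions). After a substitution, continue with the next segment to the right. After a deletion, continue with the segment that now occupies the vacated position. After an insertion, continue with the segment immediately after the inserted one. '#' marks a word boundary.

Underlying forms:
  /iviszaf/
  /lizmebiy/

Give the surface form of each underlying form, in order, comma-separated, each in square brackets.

/iviszaf/:
  A Syncope: [iviszaf] → [ivszaf]
  B Cluster Epenthesis: no change — [ivszaf]
  C Pre-Liquid Lowering: no change — [ivszaf]
/lizmebiy/:
  A Syncope: [lizmebiy] → [lzmeby]
  B Cluster Epenthesis: [lzmeby] → [lzmebay]
  C Pre-Liquid Lowering: no change — [lzmebay]

[ivszaf], [lzmebay]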